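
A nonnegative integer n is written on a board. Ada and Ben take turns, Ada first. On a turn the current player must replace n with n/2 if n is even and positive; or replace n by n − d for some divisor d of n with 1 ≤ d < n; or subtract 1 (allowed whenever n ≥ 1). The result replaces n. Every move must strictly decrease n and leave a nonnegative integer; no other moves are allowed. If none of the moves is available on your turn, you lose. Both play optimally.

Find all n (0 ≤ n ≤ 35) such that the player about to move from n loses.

Compute win/loss labels from the base case upward. A position with no move is L. Any other position is W if it can reach an L in one move, else L.
n=0: no move → L
n=1: reaches L-position 0 → W
n=2: only reaches 1(W), which is W → L
n=3: reaches L-position 2 → W
n=4: reaches L-position 2 → W
n=5: only reaches 4(W), which is W → L
n=6: reaches L-position 5 → W
n=7: only reaches 6(W), which is W → L
n=8: reaches L-position 7 → W
n=9: only reaches 6(W), 8(W), all W → L
n=10: reaches L-position 5 → W
n=11: only reaches 10(W), which is W → L
n=12: reaches L-position 9 → W
n=13: only reaches 12(W), which is W → L
n=14: reaches L-position 7 → W
n=15: only reaches 10(W), 12(W), 14(W), all W → L
n=16: reaches L-position 15 → W
n=17: only reaches 16(W), which is W → L
n=18: reaches L-position 9 → W
n=19: only reaches 18(W), which is W → L
n=20: reaches L-position 15 → W
n=21: only reaches 14(W), 18(W), 20(W), all W → L
n=22: reaches L-position 11 → W
n=23: only reaches 22(W), which is W → L
n=24: reaches L-position 21 → W
n=25: only reaches 20(W), 24(W), all W → L
n=26: reaches L-position 13 → W
n=27: only reaches 18(W), 24(W), 26(W), all W → L
n=28: reaches L-position 21 → W
n=29: only reaches 28(W), which is W → L
n=30: reaches L-position 15 → W
n=31: only reaches 30(W), which is W → L
n=32: reaches L-position 31 → W
n=33: only reaches 22(W), 30(W), 32(W), all W → L
n=34: reaches L-position 17 → W
n=35: only reaches 28(W), 30(W), 34(W), all W → L
Reading off the rows marked L gives the requested list; there are 18 such values of n.

0, 2, 5, 7, 9, 11, 13, 15, 17, 19, 21, 23, 25, 27, 29, 31, 33, 35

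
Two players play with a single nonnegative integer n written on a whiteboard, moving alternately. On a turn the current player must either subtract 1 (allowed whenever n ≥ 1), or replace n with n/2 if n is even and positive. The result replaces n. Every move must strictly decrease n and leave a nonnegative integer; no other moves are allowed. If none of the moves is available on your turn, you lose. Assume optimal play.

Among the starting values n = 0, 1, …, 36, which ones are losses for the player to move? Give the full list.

0, 2, 5, 7, 9, 11, 13, 15, 17, 19, 21, 23, 25, 27, 29, 31, 33, 35

Label each position W (a win for the player to move) or L (a loss). A position with no legal move is L; any other position is W exactly when some move reaches an L, and L when every move reaches a W.
n=0: no move → L
n=1: reaches L-position 0 → W
n=2: only reaches 1(W), which is W → L
n=3: reaches L-position 2 → W
n=4: reaches L-position 2 → W
n=5: only reaches 4(W), which is W → L
n=6: reaches L-position 5 → W
n=7: only reaches 6(W), which is W → L
n=8: reaches L-position 7 → W
n=9: only reaches 8(W), which is W → L
n=10: reaches L-position 5 → W
n=11: only reaches 10(W), which is W → L
n=12: reaches L-position 11 → W
n=13: only reaches 12(W), which is W → L
n=14: reaches L-position 7 → W
n=15: only reaches 14(W), which is W → L
n=16: reaches L-position 15 → W
n=17: only reaches 16(W), which is W → L
n=18: reaches L-position 9 → W
n=19: only reaches 18(W), which is W → L
n=20: reaches L-position 19 → W
n=21: only reaches 20(W), which is W → L
n=22: reaches L-position 11 → W
n=23: only reaches 22(W), which is W → L
n=24: reaches L-position 23 → W
n=25: only reaches 24(W), which is W → L
n=26: reaches L-position 13 → W
n=27: only reaches 26(W), which is W → L
n=28: reaches L-position 27 → W
n=29: only reaches 28(W), which is W → L
n=30: reaches L-position 15 → W
n=31: only reaches 30(W), which is W → L
n=32: reaches L-position 31 → W
n=33: only reaches 32(W), which is W → L
n=34: reaches L-position 17 → W
n=35: only reaches 34(W), which is W → L
n=36: reaches L-position 35 → W
The losing starting values of n are exactly the entries labelled L in this table (18 of them).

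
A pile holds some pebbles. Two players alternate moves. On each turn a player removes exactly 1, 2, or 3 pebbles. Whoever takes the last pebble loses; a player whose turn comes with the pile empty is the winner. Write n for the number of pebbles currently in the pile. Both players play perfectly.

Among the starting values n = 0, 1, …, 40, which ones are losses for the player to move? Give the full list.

Compute win/loss labels from the base case upward. A position with no move is W. Any other position is W if it can reach an L in one move, else L.
n=0: no move; the opponent has just taken the last pebble and therefore loses → W
n=1: →0(W) only, which is W, so L
n=2: →1(L), so W
n=3: →1(L), so W
n=4: →1(L), so W
n=5: →4(W), 3(W), 2(W) — all W, so L
n=6: →5(L), so W
n=7: →5(L), so W
n=8: →5(L), so W
n=9: →8(W), 7(W), 6(W) — all W, so L
n=10: →9(L), so W
n=11: →9(L), so W
n=12: →9(L), so W
n=13: →12(W), 11(W), 10(W) — all W, so L
n=14: →13(L), so W
n=15: →13(L), so W
n=16: →13(L), so W
n=17: →16(W), 15(W), 14(W) — all W, so L
n=18: →17(L), so W
n=19: →17(L), so W
n=20: →17(L), so W
n=21: →20(W), 19(W), 18(W) — all W, so L
n=22: →21(L), so W
n=23: →21(L), so W
n=24: →21(L), so W
n=25: →24(W), 23(W), 22(W) — all W, so L
n=26: →25(L), so W
n=27: →25(L), so W
n=28: →25(L), so W
n=29: →28(W), 27(W), 26(W) — all W, so L
n=30: →29(L), so W
n=31: →29(L), so W
n=32: →29(L), so W
n=33: →32(W), 31(W), 30(W) — all W, so L
n=34: →33(L), so W
n=35: →33(L), so W
n=36: →33(L), so W
n=37: →36(W), 35(W), 34(W) — all W, so L
n=38: →37(L), so W
n=39: →37(L), so W
n=40: →37(L), so W
The losing starting values of n are exactly the entries labelled L in this table (10 of them).

1, 5, 9, 13, 17, 21, 25, 29, 33, 37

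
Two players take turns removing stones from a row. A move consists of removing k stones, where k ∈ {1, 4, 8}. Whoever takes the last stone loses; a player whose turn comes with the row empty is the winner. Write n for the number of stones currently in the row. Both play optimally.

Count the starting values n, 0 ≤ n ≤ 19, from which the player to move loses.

7

Work bottom-up. With no move the player to move wins. Otherwise the position is W if at least one move leads to an L position for the opponent, and L if every move leads to a W.
n=0: no move; the opponent has just taken the last stone and therefore loses → W
n=1: →0(W) only, which is W, so L
n=2: →1(L), so W
n=3: →2(W) only, which is W, so L
n=4: →3(L), so W
n=5: →1(L), so W
n=6: →5(W), 2(W) — all W, so L
n=7: →6(L), so W
n=8: →7(W), 4(W), 0(W) — all W, so L
n=9: →8(L), so W
n=10: →6(L), so W
n=11: →3(L), so W
n=12: →8(L), so W
n=13: →12(W), 9(W), 5(W) — all W, so L
n=14: →13(L), so W
n=15: →14(W), 11(W), 7(W) — all W, so L
n=16: →15(L), so W
n=17: →13(L), so W
n=18: →17(W), 14(W), 10(W) — all W, so L
n=19: →18(L), so W
L entries with 0 ≤ n ≤ 19: n = 1, 3, 6, 8, 13, 15, 18; that makes 7.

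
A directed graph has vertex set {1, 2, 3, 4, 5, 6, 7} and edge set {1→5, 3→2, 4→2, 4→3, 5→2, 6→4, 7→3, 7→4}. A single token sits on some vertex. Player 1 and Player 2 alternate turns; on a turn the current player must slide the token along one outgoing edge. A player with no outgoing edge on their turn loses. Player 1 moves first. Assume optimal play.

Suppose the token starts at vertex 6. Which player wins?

Player 2 wins.

Label each position W (a win for the player to move) or L (a loss). A position with no legal move is L; any other position is W exactly when some move reaches an L, and L when every move reaches a W.
Every edge goes from a vertex to one that appears earlier in the order 2, 3, 4, 7, 6, 5, 1, so processing vertices in that order labels each vertex after all of its successors.
2: no outgoing edge → L
3: W (go to 2, an L position)
4: W (go to 2, an L position)
7: L (options 4(W), 3(W) are all W)
6: L (sole option 4(W) is W)
5: W (go to 2, an L position)
1: L (sole option 5(W) is W)
Every move from 6 reaches a W position, so the mover loses.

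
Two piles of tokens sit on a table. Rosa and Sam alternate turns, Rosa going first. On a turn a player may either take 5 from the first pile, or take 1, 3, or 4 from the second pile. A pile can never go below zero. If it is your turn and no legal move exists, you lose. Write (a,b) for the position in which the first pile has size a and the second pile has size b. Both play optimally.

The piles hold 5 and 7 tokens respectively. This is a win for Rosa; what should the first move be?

Build the W/L table. Terminal = L. A non-terminal position is W if it has a move to some L; otherwise it is L.
No move ever increases a pile, so every position that can arise here has a ≤ 5 and b ≤ 7; it is enough to label the cells with 0 ≤ a ≤ 5 and 0 ≤ b ≤ 7.
Every move lowers a or b (never raises either), so fill the grid row by row in increasing a, and left to right within a row: each cell's successors are then already labelled.
      b=0  b=1  b=2  b=3  b=4  b=5  b=6  b=7
a=0:    L    W    L    W    W    W    W    L
a=1:    L    W    L    W    W    W    W    L
a=2:    L    W    L    W    W    W    W    L
a=3:    L    W    L    W    W    W    W    L
a=4:    L    W    L    W    W    W    W    L
a=5:    W    L    W    L    W    W    W    W
Cells with no legal move (terminal, hence L): (0,0), (1,0), (2,0), (3,0), (4,0).
The remaining L cells, each justified by listing all of its moves:
(0,2): →(0,1)(W) only, which is W, so L
(0,7): →(0,6)(W), (0,4)(W), (0,3)(W) — all W, so L
(1,2): →(1,1)(W) only, which is W, so L
(1,7): →(1,6)(W), (1,4)(W), (1,3)(W) — all W, so L
(2,2): →(2,1)(W) only, which is W, so L
(2,7): →(2,6)(W), (2,4)(W), (2,3)(W) — all W, so L
(3,2): →(3,1)(W) only, which is W, so L
(3,7): →(3,6)(W), (3,4)(W), (3,3)(W) — all W, so L
(4,2): →(4,1)(W) only, which is W, so L
(4,7): →(4,6)(W), (4,4)(W), (4,3)(W) — all W, so L
(5,1): →(0,1)(W), (5,0)(W) — all W, so L
(5,3): →(0,3)(W), (5,2)(W), (5,0)(W) — all W, so L
Every other cell has at least one move into one of the L cells above, so it is W.
From (5,7), the L positions reachable in one move are: (0,7), (5,3). Any move reaching one of these is winning.

Move to (0,7).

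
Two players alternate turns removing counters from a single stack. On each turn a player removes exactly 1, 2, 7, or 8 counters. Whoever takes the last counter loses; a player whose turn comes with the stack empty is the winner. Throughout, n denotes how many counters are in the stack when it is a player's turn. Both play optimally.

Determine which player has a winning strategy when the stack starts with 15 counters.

The first player wins.

Use the standard recursion: the mover wins at a terminal position; elsewhere, the mover wins exactly when some move hands the opponent an L position.
n=0: no move; the opponent has just taken the last counter and therefore loses → W
n=1: L (sole option 0(W) is W)
n=2: W (go to 1, an L position)
n=3: W (go to 1, an L position)
n=4: L (options 3(W), 2(W) are all W)
n=5: W (go to 4, an L position)
n=6: W (go to 4, an L position)
n=7: L (options 6(W), 5(W), 0(W) are all W)
n=8: W (go to 7, an L position)
n=9: W (go to 7, an L position)
n=10: L (options 9(W), 8(W), 3(W), 2(W) are all W)
n=11: W (go to 10, an L position)
n=12: W (go to 10, an L position)
n=13: L (options 12(W), 11(W), 6(W), 5(W) are all W)
n=14: W (go to 13, an L position)
n=15: W (go to 13, an L position)
From 15 the player to move can remove 2, leaving 13, reaching an L position.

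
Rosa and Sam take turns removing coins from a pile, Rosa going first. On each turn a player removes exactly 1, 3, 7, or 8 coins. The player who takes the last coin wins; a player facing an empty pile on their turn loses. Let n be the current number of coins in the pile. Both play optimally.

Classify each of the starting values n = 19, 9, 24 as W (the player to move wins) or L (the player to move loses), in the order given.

Work bottom-up. With no move the player to move loses. Otherwise the position is W if at least one move leads to an L position for the opponent, and L if every move leads to a W.
n=0: no move → L
n=1: W (go to 0, an L position)
n=2: L (sole option 1(W) is W)
n=3: W (go to 2, an L position)
n=4: L (options 3(W), 1(W) are all W)
n=5: W (go to 4, an L position)
n=6: L (options 5(W), 3(W) are all W)
n=7: W (go to 6, an L position)
n=8: W (go to 0, an L position)
n=9: W (go to 6, an L position)
n=10: W (go to 2, an L position)
n=11: W (go to 4, an L position)
n=12: W (go to 4, an L position)
n=13: W (go to 6, an L position)
n=14: W (go to 6, an L position)
n=15: L (options 14(W), 12(W), 8(W), 7(W) are all W)
n=16: W (go to 15, an L position)
n=17: L (options 16(W), 14(W), 10(W), 9(W) are all W)
n=18: W (go to 17, an L position)
n=19: L (options 18(W), 16(W), 12(W), 11(W) are all W)
n=20: W (go to 19, an L position)
n=21: L (options 20(W), 18(W), 14(W), 13(W) are all W)
n=22: W (go to 21, an L position)
n=23: W (go to 15, an L position)
n=24: W (go to 21, an L position)

19: L, 9: W, 24: W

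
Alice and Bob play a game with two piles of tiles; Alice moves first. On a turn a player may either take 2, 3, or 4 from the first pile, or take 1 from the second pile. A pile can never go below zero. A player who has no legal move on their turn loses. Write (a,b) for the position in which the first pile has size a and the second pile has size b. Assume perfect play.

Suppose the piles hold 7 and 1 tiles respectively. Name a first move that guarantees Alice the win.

Classify positions by backward induction: terminal positions (no move available) are L. From any other position, the mover wins iff some move reaches an L.
No move ever increases a pile, so every position that can arise here has a ≤ 7 and b ≤ 1; it is enough to label the cells with 0 ≤ a ≤ 7 and 0 ≤ b ≤ 1.
Every move lowers a or b (never raises either), so fill the grid row by row in increasing a, and left to right within a row: each cell's successors are then already labelled.
      b=0  b=1
a=0:    L    W
a=1:    L    W
a=2:    W    L
a=3:    W    L
a=4:    W    W
a=5:    W    W
a=6:    L    W
a=7:    L    W
Cells with no legal move (terminal, hence L): (0,0), (1,0).
The remaining L cells, each justified by listing all of its moves:
(2,1): only reaches (0,1)(W), (2,0)(W), all W → L
(3,1): only reaches (1,1)(W), (0,1)(W), (3,0)(W), all W → L
(6,0): only reaches (4,0)(W), (3,0)(W), (2,0)(W), all W → L
(7,0): only reaches (5,0)(W), (4,0)(W), (3,0)(W), all W → L
Every other cell has at least one move into one of the L cells above, so it is W.
From (7,1), the L positions reachable in one move are: (3,1), (7,0). Any move reaching one of these is winning.

Move to (3,1).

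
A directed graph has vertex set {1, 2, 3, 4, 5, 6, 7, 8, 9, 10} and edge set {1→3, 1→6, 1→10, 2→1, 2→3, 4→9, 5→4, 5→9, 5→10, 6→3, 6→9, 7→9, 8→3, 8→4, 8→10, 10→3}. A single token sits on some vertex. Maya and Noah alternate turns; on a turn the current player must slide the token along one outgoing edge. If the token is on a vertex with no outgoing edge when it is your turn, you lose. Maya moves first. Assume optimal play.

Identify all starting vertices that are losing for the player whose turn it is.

3, 9

Positions with no move are L. A position that does have a move is losing for the player to move precisely when every available move leads to a winning position for the opponent. Fill in the labels:
Every edge goes from a vertex to one that appears earlier in the order 9, 3, 10, 4, 6, 5, 1, 8, 7, 2, so processing vertices in that order labels each vertex after all of its successors.
9: no outgoing edge → L
3: no outgoing edge → L
10: →3(L), so W
4: →9(L), so W
6: →3(L), so W
5: →9(L), so W
1: →3(L), so W
8: →3(L), so W
7: →9(L), so W
2: →3(L), so W
Reading off the rows marked L gives the requested list; there are 2 such vertices.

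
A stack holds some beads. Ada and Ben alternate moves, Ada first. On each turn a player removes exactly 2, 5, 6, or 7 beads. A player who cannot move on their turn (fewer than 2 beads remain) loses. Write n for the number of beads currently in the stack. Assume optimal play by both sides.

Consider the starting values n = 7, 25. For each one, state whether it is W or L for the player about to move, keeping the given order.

7: W, 25: L

Work bottom-up. With no move the player to move loses. Otherwise the position is W if at least one move leads to an L position for the opponent, and L if every move leads to a W.
n=0: no move → L
n=1: no move → L
n=2: W (go to 0, an L position)
n=3: W (go to 1, an L position)
n=4: L (sole option 2(W) is W)
n=5: W (go to 0, an L position)
n=6: W (go to 4, an L position)
n=7: W (go to 1, an L position)
n=8: W (go to 1, an L position)
n=9: W (go to 4, an L position)
n=10: W (go to 4, an L position)
n=11: W (go to 4, an L position)
n=12: L (options 10(W), 7(W), 6(W), 5(W) are all W)
n=13: L (options 11(W), 8(W), 7(W), 6(W) are all W)
n=14: W (go to 12, an L position)
n=15: W (go to 13, an L position)
n=16: L (options 14(W), 11(W), 10(W), 9(W) are all W)
n=17: W (go to 12, an L position)
n=18: W (go to 16, an L position)
n=19: W (go to 13, an L position)
n=20: W (go to 13, an L position)
n=21: W (go to 16, an L position)
n=22: W (go to 16, an L position)
n=23: W (go to 16, an L position)
n=24: L (options 22(W), 19(W), 18(W), 17(W) are all W)
n=25: L (options 23(W), 20(W), 19(W), 18(W) are all W)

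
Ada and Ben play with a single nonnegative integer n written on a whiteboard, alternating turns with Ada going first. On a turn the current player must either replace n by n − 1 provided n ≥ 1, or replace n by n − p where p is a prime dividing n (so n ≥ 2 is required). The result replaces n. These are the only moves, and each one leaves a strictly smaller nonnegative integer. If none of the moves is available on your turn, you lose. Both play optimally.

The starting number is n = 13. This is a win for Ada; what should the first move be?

Move to 0.

Classify positions by backward induction: terminal positions (no move available) are L. From any other position, the mover wins iff some move reaches an L.
n=0: no move → L
n=1: →0(L), so W
n=2: →0(L), so W
n=3: →0(L), so W
n=4: →2(W), 3(W) — all W, so L
n=5: →0(L), so W
n=6: →4(L), so W
n=7: →0(L), so W
n=8: →6(W), 7(W) — all W, so L
n=9: →8(L), so W
n=10: →8(L), so W
n=11: →0(L), so W
n=12: →9(W), 10(W), 11(W) — all W, so L
n=13: →0(L), so W
From 13, the L positions reachable in one move are: 0, 12. Any move reaching one of these is winning.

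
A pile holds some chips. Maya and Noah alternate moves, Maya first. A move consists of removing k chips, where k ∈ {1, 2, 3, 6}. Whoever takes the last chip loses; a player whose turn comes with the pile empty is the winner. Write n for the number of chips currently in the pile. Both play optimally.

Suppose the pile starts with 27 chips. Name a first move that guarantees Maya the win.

Remove 2, leaving 25.

Classify positions by backward induction: terminal positions (no move available) are W. From any other position, the mover wins iff some move reaches an L.
n=0: no move; the opponent has just taken the last chip and therefore loses → W
n=1: →0(W) only, which is W, so L
n=2: →1(L), so W
n=3: →1(L), so W
n=4: →1(L), so W
n=5: →4(W), 3(W), 2(W) — all W, so L
n=6: →5(L), so W
n=7: →5(L), so W
n=8: →5(L), so W
n=9: →8(W), 7(W), 6(W), 3(W) — all W, so L
n=10: →9(L), so W
n=11: →9(L), so W
n=12: →9(L), so W
n=13: →12(W), 11(W), 10(W), 7(W) — all W, so L
n=14: →13(L), so W
n=15: →13(L), so W
n=16: →13(L), so W
n=17: →16(W), 15(W), 14(W), 11(W) — all W, so L
n=18: →17(L), so W
n=19: →17(L), so W
n=20: →17(L), so W
n=21: →20(W), 19(W), 18(W), 15(W) — all W, so L
n=22: →21(L), so W
n=23: →21(L), so W
n=24: →21(L), so W
n=25: →24(W), 23(W), 22(W), 19(W) — all W, so L
n=26: →25(L), so W
n=27: →25(L), so W
From 27, the L positions reachable in one move are: 25, 21. Any move reaching one of these is winning.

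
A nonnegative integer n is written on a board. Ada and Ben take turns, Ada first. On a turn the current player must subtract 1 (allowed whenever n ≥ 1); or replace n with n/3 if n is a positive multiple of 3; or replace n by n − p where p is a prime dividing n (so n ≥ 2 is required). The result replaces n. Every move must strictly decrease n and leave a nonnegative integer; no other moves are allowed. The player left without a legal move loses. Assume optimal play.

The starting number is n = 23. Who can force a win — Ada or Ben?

Ada wins.

Positions with no move are L. A position that does have a move is losing for the player to move precisely when every available move leads to a winning position for the opponent. Fill in the labels:
n=0: no move → L
n=1: →0(L), so W
n=2: →0(L), so W
n=3: →0(L), so W
n=4: →2(W), 3(W) — all W, so L
n=5: →0(L), so W
n=6: →4(L), so W
n=7: →0(L), so W
n=8: →6(W), 7(W) — all W, so L
n=9: →8(L), so W
n=10: →8(L), so W
n=11: →0(L), so W
n=12: →4(L), so W
n=13: →0(L), so W
n=14: →7(W), 12(W), 13(W) — all W, so L
n=15: →14(L), so W
n=16: →14(L), so W
n=17: →0(L), so W
n=18: →6(W), 15(W), 16(W), 17(W) — all W, so L
n=19: →0(L), so W
n=20: →18(L), so W
n=21: →14(L), so W
n=22: →11(W), 20(W), 21(W) — all W, so L
n=23: →0(L), so W
The starting position 23 is W: Ada should move to 0, handing over an L position.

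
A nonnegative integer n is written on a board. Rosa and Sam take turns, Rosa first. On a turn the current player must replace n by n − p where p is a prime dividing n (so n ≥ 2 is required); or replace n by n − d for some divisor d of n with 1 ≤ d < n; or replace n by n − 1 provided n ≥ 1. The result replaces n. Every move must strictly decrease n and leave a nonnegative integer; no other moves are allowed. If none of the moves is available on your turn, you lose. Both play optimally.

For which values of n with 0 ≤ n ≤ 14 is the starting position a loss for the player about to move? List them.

0, 4, 9, 14

Use the standard recursion: the mover loses at a terminal position; elsewhere, the mover wins exactly when some move hands the opponent an L position.
n=0: no move → L
n=1: reaches L-position 0 → W
n=2: reaches L-position 0 → W
n=3: reaches L-position 0 → W
n=4: only reaches 2(W), 3(W), all W → L
n=5: reaches L-position 0 → W
n=6: reaches L-position 4 → W
n=7: reaches L-position 0 → W
n=8: reaches L-position 4 → W
n=9: only reaches 6(W), 8(W), all W → L
n=10: reaches L-position 9 → W
n=11: reaches L-position 0 → W
n=12: reaches L-position 9 → W
n=13: reaches L-position 0 → W
n=14: only reaches 7(W), 12(W), 13(W), all W → L
Reading off the rows marked L gives the requested list; there are 4 such values of n.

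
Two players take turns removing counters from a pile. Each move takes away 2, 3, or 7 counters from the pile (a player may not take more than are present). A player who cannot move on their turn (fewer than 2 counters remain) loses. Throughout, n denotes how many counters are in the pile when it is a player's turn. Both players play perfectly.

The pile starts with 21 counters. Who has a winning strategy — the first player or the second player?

The second player wins.

Compute win/loss labels from the base case upward. A position with no move is L. Any other position is W if it can reach an L in one move, else L.
n=0: no move → L
n=1: no move → L
n=2: W (go to 0, an L position)
n=3: W (go to 1, an L position)
n=4: W (go to 1, an L position)
n=5: L (options 3(W), 2(W) are all W)
n=6: L (options 4(W), 3(W) are all W)
n=7: W (go to 5, an L position)
n=8: W (go to 6, an L position)
n=9: W (go to 6, an L position)
n=10: L (options 8(W), 7(W), 3(W) are all W)
n=11: L (options 9(W), 8(W), 4(W) are all W)
n=12: W (go to 10, an L position)
n=13: W (go to 11, an L position)
n=14: W (go to 11, an L position)
n=15: L (options 13(W), 12(W), 8(W) are all W)
n=16: L (options 14(W), 13(W), 9(W) are all W)
n=17: W (go to 15, an L position)
n=18: W (go to 16, an L position)
n=19: W (go to 16, an L position)
n=20: L (options 18(W), 17(W), 13(W) are all W)
n=21: L (options 19(W), 18(W), 14(W) are all W)
Every move from 21 reaches a W position, so the mover loses.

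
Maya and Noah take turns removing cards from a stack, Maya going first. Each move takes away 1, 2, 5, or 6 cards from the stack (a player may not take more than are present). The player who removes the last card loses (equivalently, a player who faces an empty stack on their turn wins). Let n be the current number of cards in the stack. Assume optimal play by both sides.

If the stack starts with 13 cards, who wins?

Label each position W (a win for the player to move) or L (a loss). A position with no legal move is W; any other position is W exactly when some move reaches an L, and L when every move reaches a W.
n=0: no move; the opponent has just taken the last card and therefore loses → W
n=1: L (sole option 0(W) is W)
n=2: W (go to 1, an L position)
n=3: W (go to 1, an L position)
n=4: L (options 3(W), 2(W) are all W)
n=5: W (go to 4, an L position)
n=6: W (go to 4, an L position)
n=7: W (go to 1, an L position)
n=8: L (options 7(W), 6(W), 3(W), 2(W) are all W)
n=9: W (go to 8, an L position)
n=10: W (go to 8, an L position)
n=11: L (options 10(W), 9(W), 6(W), 5(W) are all W)
n=12: W (go to 11, an L position)
n=13: W (go to 11, an L position)
From 13 Maya can remove 2, leaving 11, reaching an L position.

Maya wins.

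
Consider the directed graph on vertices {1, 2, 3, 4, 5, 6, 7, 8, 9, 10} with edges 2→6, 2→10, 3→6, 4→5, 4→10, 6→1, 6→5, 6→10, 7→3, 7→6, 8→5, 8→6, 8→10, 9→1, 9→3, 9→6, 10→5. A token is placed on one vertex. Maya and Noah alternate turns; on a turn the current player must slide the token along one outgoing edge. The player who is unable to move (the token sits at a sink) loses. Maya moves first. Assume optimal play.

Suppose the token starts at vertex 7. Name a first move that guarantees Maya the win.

Move to 3.

Classify positions by backward induction: terminal positions (no move available) are L. From any other position, the mover wins iff some move reaches an L.
Every edge goes from a vertex to one that appears earlier in the order 5, 1, 10, 6, 3, 7, 9, 8, 2, 4, so processing vertices in that order labels each vertex after all of its successors.
5: no outgoing edge → L
1: no outgoing edge → L
10: →5(L), so W
6: →1(L), so W
3: →6(W) only, which is W, so L
7: →3(L), so W
9: →3(L), so W
8: →5(L), so W
2: →6(W), 10(W) — all W, so L
4: →5(L), so W
From 7, the L positions reachable in one move are: 3.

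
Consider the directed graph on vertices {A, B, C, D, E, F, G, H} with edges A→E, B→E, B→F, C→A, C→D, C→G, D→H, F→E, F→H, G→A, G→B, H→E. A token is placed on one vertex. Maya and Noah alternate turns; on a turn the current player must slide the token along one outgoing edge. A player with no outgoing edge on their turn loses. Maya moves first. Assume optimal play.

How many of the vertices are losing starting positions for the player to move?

3

Build the W/L table. Terminal = L. A non-terminal position is W if it has a move to some L; otherwise it is L.
Every edge goes from a vertex to one that appears earlier in the order E, H, F, B, A, G, D, C, so processing vertices in that order labels each vertex after all of its successors.
E: no outgoing edge → L
H: →E(L), so W
F: →E(L), so W
B: →E(L), so W
A: →E(L), so W
G: →A(W), B(W) — all W, so L
D: →H(W) only, which is W, so L
C: →D(L), so W
The L vertices are D, E, G; that is 3 in all.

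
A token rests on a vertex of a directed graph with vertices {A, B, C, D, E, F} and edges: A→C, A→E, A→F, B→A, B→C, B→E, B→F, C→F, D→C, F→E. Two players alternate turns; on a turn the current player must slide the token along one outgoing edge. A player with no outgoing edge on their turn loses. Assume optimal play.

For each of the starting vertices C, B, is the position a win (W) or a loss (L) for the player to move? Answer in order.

Positions with no move are L. A position that does have a move is losing for the player to move precisely when every available move leads to a winning position for the opponent. Fill in the labels:
Every edge goes from a vertex to one that appears earlier in the order E, F, C, A, B, D, so processing vertices in that order labels each vertex after all of its successors.
E: no outgoing edge → L
F: can move to E, which is L ⇒ W
C: the only move is to F(W), a W ⇒ L
A: can move to C, which is L ⇒ W
B: can move to C, which is L ⇒ W
D: can move to C, which is L ⇒ W

C: L, B: W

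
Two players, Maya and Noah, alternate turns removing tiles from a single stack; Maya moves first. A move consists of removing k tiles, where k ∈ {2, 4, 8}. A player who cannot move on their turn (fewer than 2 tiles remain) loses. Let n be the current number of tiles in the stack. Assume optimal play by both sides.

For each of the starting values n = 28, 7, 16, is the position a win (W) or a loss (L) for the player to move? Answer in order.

28: W, 7: L, 16: W

Use the standard recursion: the mover loses at a terminal position; elsewhere, the mover wins exactly when some move hands the opponent an L position.
n=0: no move → L
n=1: no move → L
n=2: →0(L), so W
n=3: →1(L), so W
n=4: →0(L), so W
n=5: →1(L), so W
n=6: →4(W), 2(W) — all W, so L
n=7: →5(W), 3(W) — all W, so L
n=8: →6(L), so W
n=9: →7(L), so W
n=10: →6(L), so W
n=11: →7(L), so W
n=12: →10(W), 8(W), 4(W) — all W, so L
n=13: →11(W), 9(W), 5(W) — all W, so L
n=14: →12(L), so W
n=15: →13(L), so W
n=16: →12(L), so W
n=17: →13(L), so W
n=18: →16(W), 14(W), 10(W) — all W, so L
n=19: →17(W), 15(W), 11(W) — all W, so L
n=20: →18(L), so W
n=21: →19(L), so W
n=22: →18(L), so W
n=23: →19(L), so W
n=24: →22(W), 20(W), 16(W) — all W, so L
n=25: →23(W), 21(W), 17(W) — all W, so L
n=26: →24(L), so W
n=27: →25(L), so W
n=28: →24(L), so W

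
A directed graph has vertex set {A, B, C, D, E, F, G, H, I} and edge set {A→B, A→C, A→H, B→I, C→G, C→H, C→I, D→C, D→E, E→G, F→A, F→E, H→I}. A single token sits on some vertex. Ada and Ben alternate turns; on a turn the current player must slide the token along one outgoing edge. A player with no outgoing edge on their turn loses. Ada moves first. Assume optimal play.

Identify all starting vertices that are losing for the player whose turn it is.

Positions with no move are L. A position that does have a move is losing for the player to move precisely when every available move leads to a winning position for the opponent. Fill in the labels:
Every edge goes from a vertex to one that appears earlier in the order G, I, H, B, C, A, E, D, F, so processing vertices in that order labels each vertex after all of its successors.
G: no outgoing edge → L
I: no outgoing edge → L
H: reaches L-position I → W
B: reaches L-position I → W
C: reaches L-position I → W
A: only reaches C(W), B(W), H(W), all W → L
E: reaches L-position G → W
D: only reaches E(W), C(W), all W → L
F: reaches L-position A → W
The losing starting vertices are exactly the entries labelled L in this table (4 of them).

A, D, G, I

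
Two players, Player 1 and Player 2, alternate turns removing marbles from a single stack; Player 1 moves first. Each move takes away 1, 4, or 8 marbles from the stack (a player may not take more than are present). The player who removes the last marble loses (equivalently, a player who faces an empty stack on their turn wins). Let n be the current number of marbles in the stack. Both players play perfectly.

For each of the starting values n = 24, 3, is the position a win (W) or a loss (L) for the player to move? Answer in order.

Label each position W (a win for the player to move) or L (a loss). A position with no legal move is W; any other position is W exactly when some move reaches an L, and L when every move reaches a W.
n=0: no move; the opponent has just taken the last marble and therefore loses → W
n=1: the only move is to 0(W), a W ⇒ L
n=2: can move to 1, which is L ⇒ W
n=3: the only move is to 2(W), a W ⇒ L
n=4: can move to 3, which is L ⇒ W
n=5: can move to 1, which is L ⇒ W
n=6: moves to 5(W), 2(W); every one is W ⇒ L
n=7: can move to 6, which is L ⇒ W
n=8: moves to 7(W), 4(W), 0(W); every one is W ⇒ L
n=9: can move to 8, which is L ⇒ W
n=10: can move to 6, which is L ⇒ W
n=11: can move to 3, which is L ⇒ W
n=12: can move to 8, which is L ⇒ W
n=13: moves to 12(W), 9(W), 5(W); every one is W ⇒ L
n=14: can move to 13, which is L ⇒ W
n=15: moves to 14(W), 11(W), 7(W); every one is W ⇒ L
n=16: can move to 15, which is L ⇒ W
n=17: can move to 13, which is L ⇒ W
n=18: moves to 17(W), 14(W), 10(W); every one is W ⇒ L
n=19: can move to 18, which is L ⇒ W
n=20: moves to 19(W), 16(W), 12(W); every one is W ⇒ L
n=21: can move to 20, which is L ⇒ W
n=22: can move to 18, which is L ⇒ W
n=23: can move to 15, which is L ⇒ W
n=24: can move to 20, which is L ⇒ W

24: W, 3: L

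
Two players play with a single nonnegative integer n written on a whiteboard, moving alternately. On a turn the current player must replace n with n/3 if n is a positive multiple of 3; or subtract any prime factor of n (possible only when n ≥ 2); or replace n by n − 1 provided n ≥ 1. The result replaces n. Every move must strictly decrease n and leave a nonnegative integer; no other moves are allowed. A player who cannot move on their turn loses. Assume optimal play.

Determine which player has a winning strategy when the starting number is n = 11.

The first player wins.

Classify positions by backward induction: terminal positions (no move available) are L. From any other position, the mover wins iff some move reaches an L.
n=0: no move → L
n=1: W (go to 0, an L position)
n=2: W (go to 0, an L position)
n=3: W (go to 0, an L position)
n=4: L (options 2(W), 3(W) are all W)
n=5: W (go to 0, an L position)
n=6: W (go to 4, an L position)
n=7: W (go to 0, an L position)
n=8: L (options 6(W), 7(W) are all W)
n=9: W (go to 8, an L position)
n=10: W (go to 8, an L position)
n=11: W (go to 0, an L position)
From 11 the player to move can move to 0, reaching an L position.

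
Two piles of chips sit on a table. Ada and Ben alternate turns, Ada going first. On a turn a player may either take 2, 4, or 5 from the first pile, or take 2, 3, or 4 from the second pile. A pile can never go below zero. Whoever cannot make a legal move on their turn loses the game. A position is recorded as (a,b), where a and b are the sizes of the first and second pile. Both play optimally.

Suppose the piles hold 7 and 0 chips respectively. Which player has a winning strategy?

Ben wins.

Positions with no move are L. A position that does have a move is losing for the player to move precisely when every available move leads to a winning position for the opponent. Fill in the labels:
No move ever increases a pile, so every position that can arise here has a ≤ 7 and b ≤ 0; it is enough to label the cells with 0 ≤ a ≤ 7 and 0 ≤ b ≤ 0.
Every move lowers a or b (never raises either), so fill the grid row by row in increasing a, and left to right within a row: each cell's successors are then already labelled.
      b=0
a=0:    L
a=1:    L
a=2:    W
a=3:    W
a=4:    W
a=5:    W
a=6:    W
a=7:    L
Cells with no legal move (terminal, hence L): (0,0), (1,0).
The remaining L cells, each justified by listing all of its moves:
(7,0): only reaches (5,0)(W), (3,0)(W), (2,0)(W), all W → L
Every other cell has at least one move into one of the L cells above, so it is W.
Every move from (7,0) reaches a W position, so the mover loses.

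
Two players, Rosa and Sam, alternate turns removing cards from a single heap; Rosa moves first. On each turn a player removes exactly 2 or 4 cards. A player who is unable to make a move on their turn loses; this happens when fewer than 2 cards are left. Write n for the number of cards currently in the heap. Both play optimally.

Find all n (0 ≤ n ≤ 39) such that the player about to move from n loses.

Use the standard recursion: the mover loses at a terminal position; elsewhere, the mover wins exactly when some move hands the opponent an L position.
n=0: no move → L
n=1: no move → L
n=2: reaches L-position 0 → W
n=3: reaches L-position 1 → W
n=4: reaches L-position 0 → W
n=5: reaches L-position 1 → W
n=6: only reaches 4(W), 2(W), all W → L
n=7: only reaches 5(W), 3(W), all W → L
n=8: reaches L-position 6 → W
n=9: reaches L-position 7 → W
n=10: reaches L-position 6 → W
n=11: reaches L-position 7 → W
n=12: only reaches 10(W), 8(W), all W → L
n=13: only reaches 11(W), 9(W), all W → L
n=14: reaches L-position 12 → W
n=15: reaches L-position 13 → W
n=16: reaches L-position 12 → W
n=17: reaches L-position 13 → W
n=18: only reaches 16(W), 14(W), all W → L
n=19: only reaches 17(W), 15(W), all W → L
n=20: reaches L-position 18 → W
n=21: reaches L-position 19 → W
n=22: reaches L-position 18 → W
n=23: reaches L-position 19 → W
n=24: only reaches 22(W), 20(W), all W → L
n=25: only reaches 23(W), 21(W), all W → L
n=26: reaches L-position 24 → W
n=27: reaches L-position 25 → W
n=28: reaches L-position 24 → W
n=29: reaches L-position 25 → W
n=30: only reaches 28(W), 26(W), all W → L
n=31: only reaches 29(W), 27(W), all W → L
n=32: reaches L-position 30 → W
n=33: reaches L-position 31 → W
n=34: reaches L-position 30 → W
n=35: reaches L-position 31 → W
n=36: only reaches 34(W), 32(W), all W → L
n=37: only reaches 35(W), 33(W), all W → L
n=38: reaches L-position 36 → W
n=39: reaches L-position 37 → W
The losing starting values of n are exactly the entries labelled L in this table (14 of them).

0, 1, 6, 7, 12, 13, 18, 19, 24, 25, 30, 31, 36, 37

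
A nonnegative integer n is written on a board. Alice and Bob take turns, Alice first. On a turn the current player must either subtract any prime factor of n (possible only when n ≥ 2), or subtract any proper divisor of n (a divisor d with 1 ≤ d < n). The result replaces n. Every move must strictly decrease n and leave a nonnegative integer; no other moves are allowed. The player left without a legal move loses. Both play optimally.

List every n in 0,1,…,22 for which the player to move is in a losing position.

Compute win/loss labels from the base case upward. A position with no move is L. Any other position is W if it can reach an L in one move, else L.
n=0: no move → L
n=1: no move → L
n=2: →0(L), so W
n=3: →0(L), so W
n=4: →2(W), 3(W) — all W, so L
n=5: →0(L), so W
n=6: →4(L), so W
n=7: →0(L), so W
n=8: →4(L), so W
n=9: →6(W), 8(W) — all W, so L
n=10: →9(L), so W
n=11: →0(L), so W
n=12: →9(L), so W
n=13: →0(L), so W
n=14: →7(W), 12(W), 13(W) — all W, so L
n=15: →14(L), so W
n=16: →14(L), so W
n=17: →0(L), so W
n=18: →9(L), so W
n=19: →0(L), so W
n=20: →10(W), 15(W), 16(W), 18(W), 19(W) — all W, so L
n=21: →14(L), so W
n=22: →20(L), so W
Reading off the rows marked L gives the requested list; there are 6 such values of n.

0, 1, 4, 9, 14, 20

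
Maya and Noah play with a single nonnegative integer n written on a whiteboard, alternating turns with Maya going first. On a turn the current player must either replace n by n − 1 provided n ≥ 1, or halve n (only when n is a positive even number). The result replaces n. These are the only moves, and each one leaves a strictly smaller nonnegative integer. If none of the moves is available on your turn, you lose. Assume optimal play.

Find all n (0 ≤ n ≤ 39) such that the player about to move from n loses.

0, 2, 5, 7, 9, 11, 13, 15, 17, 19, 21, 23, 25, 27, 29, 31, 33, 35, 37, 39

Work bottom-up. With no move the player to move loses. Otherwise the position is W if at least one move leads to an L position for the opponent, and L if every move leads to a W.
n=0: no move → L
n=1: W (go to 0, an L position)
n=2: L (sole option 1(W) is W)
n=3: W (go to 2, an L position)
n=4: W (go to 2, an L position)
n=5: L (sole option 4(W) is W)
n=6: W (go to 5, an L position)
n=7: L (sole option 6(W) is W)
n=8: W (go to 7, an L position)
n=9: L (sole option 8(W) is W)
n=10: W (go to 5, an L position)
n=11: L (sole option 10(W) is W)
n=12: W (go to 11, an L position)
n=13: L (sole option 12(W) is W)
n=14: W (go to 7, an L position)
n=15: L (sole option 14(W) is W)
n=16: W (go to 15, an L position)
n=17: L (sole option 16(W) is W)
n=18: W (go to 9, an L position)
n=19: L (sole option 18(W) is W)
n=20: W (go to 19, an L position)
n=21: L (sole option 20(W) is W)
n=22: W (go to 11, an L position)
n=23: L (sole option 22(W) is W)
n=24: W (go to 23, an L position)
n=25: L (sole option 24(W) is W)
n=26: W (go to 13, an L position)
n=27: L (sole option 26(W) is W)
n=28: W (go to 27, an L position)
n=29: L (sole option 28(W) is W)
n=30: W (go to 15, an L position)
n=31: L (sole option 30(W) is W)
n=32: W (go to 31, an L position)
n=33: L (sole option 32(W) is W)
n=34: W (go to 17, an L position)
n=35: L (sole option 34(W) is W)
n=36: W (go to 35, an L position)
n=37: L (sole option 36(W) is W)
n=38: W (go to 19, an L position)
n=39: L (sole option 38(W) is W)
Reading off the rows marked L gives the requested list; there are 20 such values of n.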